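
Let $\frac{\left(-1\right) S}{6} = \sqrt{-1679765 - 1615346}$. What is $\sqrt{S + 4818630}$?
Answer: $\sqrt{4818630 - 6 i \sqrt{3295111}} \approx 2195.1 - 2.48 i$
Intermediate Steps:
$S = - 6 i \sqrt{3295111}$ ($S = - 6 \sqrt{-1679765 - 1615346} = - 6 \sqrt{-3295111} = - 6 i \sqrt{3295111} \approx - 10891.0 i$)
$\sqrt{S + 4818630} = \sqrt{- 6 i \sqrt{3295111} + 4818630} = \sqrt{4818630 - 6 i \sqrt{3295111}}$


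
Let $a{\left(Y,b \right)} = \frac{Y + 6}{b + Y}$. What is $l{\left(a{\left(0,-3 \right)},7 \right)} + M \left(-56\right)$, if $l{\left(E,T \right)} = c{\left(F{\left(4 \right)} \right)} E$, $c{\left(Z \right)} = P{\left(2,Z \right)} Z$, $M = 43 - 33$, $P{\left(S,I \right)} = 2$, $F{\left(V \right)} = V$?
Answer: $-576$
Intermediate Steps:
$a{\left(Y,b \right)} = \frac{6 + Y}{Y + b}$
$M = 10$
$c{\left(Z \right)} = 2 Z$
$l{\left(E,T \right)} = 8 E$ ($l{\left(E,T \right)} = 2 \cdot 4 E = 8 E$)
$l{\left(a{\left(0,-3 \right)},7 \right)} + M \left(-56\right) = 8 \frac{6 + 0}{0 - 3} + 10 \left(-56\right) = 8 \frac{1}{-3} \cdot 6 - 560 = 8 \left(\left(- \frac{1}{3}\right) 6\right) - 560 = 8 \left(-2\right) - 560 = -16 - 560 = -576$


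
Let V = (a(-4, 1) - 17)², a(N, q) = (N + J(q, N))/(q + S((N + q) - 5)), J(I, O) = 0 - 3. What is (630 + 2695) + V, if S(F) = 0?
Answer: 3901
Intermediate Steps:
J(I, O) = -3
a(N, q) = (-3 + N)/q (a(N, q) = (N - 3)/(q + 0) = (-3 + N)/q)
V = 576 (V = ((-3 - 4)/1 - 17)² = (1*(-7) - 17)² = (-7 - 17)² = (-24)² = 576)
(630 + 2695) + V = (630 + 2695) + 576 = 3325 + 576 = 3901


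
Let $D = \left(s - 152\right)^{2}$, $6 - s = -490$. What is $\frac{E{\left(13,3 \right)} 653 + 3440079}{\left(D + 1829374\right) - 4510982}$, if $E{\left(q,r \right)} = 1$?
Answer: $- \frac{860183}{640818} \approx -1.3423$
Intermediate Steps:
$s = 496$ ($s = 6 - -490 = 6 + 490 = 496$)
$D = 118336$ ($D = \left(496 - 152\right)^{2} = 344^{2} = 118336$)
$\frac{E{\left(13,3 \right)} 653 + 3440079}{\left(D + 1829374\right) - 4510982} = \frac{1 \cdot 653 + 3440079}{\left(118336 + 1829374\right) - 4510982} = \frac{653 + 3440079}{1947710 - 4510982} = \frac{3440732}{-2563272} = 3440732 \left(- \frac{1}{2563272}\right) = - \frac{860183}{640818}$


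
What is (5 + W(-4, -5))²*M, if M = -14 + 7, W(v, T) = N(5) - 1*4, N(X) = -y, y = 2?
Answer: -7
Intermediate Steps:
N(X) = -2 (N(X) = -1*2 = -2)
W(v, T) = -6 (W(v, T) = -2 - 1*4 = -2 - 4 = -6)
M = -7
(5 + W(-4, -5))²*M = (5 - 6)²*(-7) = (-1)²*(-7) = 1*(-7) = -7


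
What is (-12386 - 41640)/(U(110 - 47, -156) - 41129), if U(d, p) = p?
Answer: 54026/41285 ≈ 1.3086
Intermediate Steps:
(-12386 - 41640)/(U(110 - 47, -156) - 41129) = (-12386 - 41640)/(-156 - 41129) = -54026/(-41285) = -54026*(-1/41285) = 54026/41285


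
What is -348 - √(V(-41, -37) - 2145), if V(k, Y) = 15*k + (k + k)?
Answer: -348 - 7*I*√58 ≈ -348.0 - 53.31*I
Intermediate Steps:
V(k, Y) = 17*k (V(k, Y) = 15*k + 2*k = 17*k)
-348 - √(V(-41, -37) - 2145) = -348 - √(17*(-41) - 2145) = -348 - √(-697 - 2145) = -348 - √(-2842) = -348 - 7*I*√58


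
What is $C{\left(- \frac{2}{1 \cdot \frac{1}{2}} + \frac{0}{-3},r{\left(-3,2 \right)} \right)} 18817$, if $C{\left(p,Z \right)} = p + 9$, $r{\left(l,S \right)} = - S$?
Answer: $94085$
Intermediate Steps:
$C{\left(p,Z \right)} = 9 + p$
$C{\left(- \frac{2}{1 \cdot \frac{1}{2}} + \frac{0}{-3},r{\left(-3,2 \right)} \right)} 18817 = \left(9 + \left(- \frac{2}{1 \cdot \frac{1}{2}} + \frac{0}{-3}\right)\right) 18817 = \left(9 + \left(- \frac{2}{1 \cdot \frac{1}{2}} + 0 \left(- \frac{1}{3}\right)\right)\right) 18817 = \left(9 + \left(- 2 \frac{1}{\frac{1}{2}} + 0\right)\right) 18817 = \left(9 + \left(\left(-2\right) 2 + 0\right)\right) 18817 = \left(9 + \left(-4 + 0\right)\right) 18817 = \left(9 - 4\right) 18817 = 5 \cdot 18817 = 94085$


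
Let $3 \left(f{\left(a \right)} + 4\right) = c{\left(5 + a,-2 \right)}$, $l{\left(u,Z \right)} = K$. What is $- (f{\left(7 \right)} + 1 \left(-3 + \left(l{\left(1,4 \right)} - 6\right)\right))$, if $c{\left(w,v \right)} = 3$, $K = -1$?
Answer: $13$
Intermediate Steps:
$l{\left(u,Z \right)} = -1$
$f{\left(a \right)} = -3$ ($f{\left(a \right)} = -4 + \frac{1}{3} \cdot 3 = -4 + 1 = -3$)
$- (f{\left(7 \right)} + 1 \left(-3 + \left(l{\left(1,4 \right)} - 6\right)\right)) = - (-3 + 1 \left(-3 - 7\right)) = - (-3 + 1 \left(-10\right)) = - (-3 - 10) = \left(-1\right) \left(-13\right) = 13$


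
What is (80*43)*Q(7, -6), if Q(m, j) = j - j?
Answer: 0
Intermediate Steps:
Q(m, j) = 0
(80*43)*Q(7, -6) = (80*43)*0 = 3440*0 = 0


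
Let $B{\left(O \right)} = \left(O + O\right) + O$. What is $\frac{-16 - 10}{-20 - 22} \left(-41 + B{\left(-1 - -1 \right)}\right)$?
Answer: $- \frac{533}{21} \approx -25.381$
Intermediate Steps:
$B{\left(O \right)} = 3 O$ ($B{\left(O \right)} = 2 O + O = 3 O$)
$\frac{-16 - 10}{-20 - 22} \left(-41 + B{\left(-1 - -1 \right)}\right) = \frac{-16 - 10}{-20 - 22} \left(-41 + 3 \left(-1 - -1\right)\right) = - \frac{26}{-42} \left(-41 + 3 \left(-1 + 1\right)\right) = \left(-26\right) \left(- \frac{1}{42}\right) \left(-41 + 3 \cdot 0\right) = \frac{13 \left(-41 + 0\right)}{21} = \frac{13}{21} \left(-41\right) = - \frac{533}{21}$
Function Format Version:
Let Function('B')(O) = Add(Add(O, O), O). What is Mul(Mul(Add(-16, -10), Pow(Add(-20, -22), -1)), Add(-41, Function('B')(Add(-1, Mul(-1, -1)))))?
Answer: Rational(-533, 21) ≈ -25.381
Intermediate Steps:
Function('B')(O) = Mul(3, O) (Function('B')(O) = Add(Mul(2, O), O) = Mul(3, O))
Mul(Mul(Add(-16, -10), Pow(Add(-20, -22), -1)), Add(-41, Function('B')(Add(-1, Mul(-1, -1))))) = Mul(Mul(Add(-16, -10), Pow(Add(-20, -22), -1)), Add(-41, Mul(3, Add(-1, Mul(-1, -1))))) = Mul(Mul(-26, Pow(-42, -1)), Add(-41, Mul(3, Add(-1, 1)))) = Mul(Mul(-26, Rational(-1, 42)), Add(-41, Mul(3, 0))) = Mul(Rational(13, 21), Add(-41, 0)) = Mul(Rational(13, 21), -41) = Rational(-533, 21)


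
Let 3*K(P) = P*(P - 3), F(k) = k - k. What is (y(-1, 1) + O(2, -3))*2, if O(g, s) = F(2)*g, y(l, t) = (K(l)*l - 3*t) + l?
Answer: -32/3 ≈ -10.667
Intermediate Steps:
F(k) = 0
K(P) = P*(-3 + P)/3 (K(P) = (P*(P - 3))/3 = (P*(-3 + P))/3 = P*(-3 + P)/3)
y(l, t) = l - 3*t + l²*(-3 + l)/3 (y(l, t) = ((l*(-3 + l)/3)*l - 3*t) + l = (l²*(-3 + l)/3 - 3*t) + l = (-3*t + l²*(-3 + l)/3) + l = l - 3*t + l²*(-3 + l)/3)
O(g, s) = 0 (O(g, s) = 0*g = 0)
(y(-1, 1) + O(2, -3))*2 = ((-1 - 1*(-1)² - 3*1 + (⅓)*(-1)³) + 0)*2 = ((-1 - 1*1 - 3 + (⅓)*(-1)) + 0)*2 = ((-1 - 1 - 3 - ⅓) + 0)*2 = (-16/3 + 0)*2 = -16/3*2 = -32/3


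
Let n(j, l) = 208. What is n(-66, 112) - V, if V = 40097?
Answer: -39889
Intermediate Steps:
n(-66, 112) - V = 208 - 1*40097 = 208 - 40097 = -39889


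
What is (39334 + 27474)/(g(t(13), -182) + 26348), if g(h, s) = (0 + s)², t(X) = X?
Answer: 1193/1062 ≈ 1.1234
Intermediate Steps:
g(h, s) = s²
(39334 + 27474)/(g(t(13), -182) + 26348) = (39334 + 27474)/((-182)² + 26348) = 66808/(33124 + 26348) = 66808/59472 = 66808*(1/59472) = 1193/1062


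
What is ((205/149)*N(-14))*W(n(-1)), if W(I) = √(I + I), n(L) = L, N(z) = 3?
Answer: 615*I*√2/149 ≈ 5.8372*I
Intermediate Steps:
W(I) = √2*√I (W(I) = √(2*I) = √2*√I)
((205/149)*N(-14))*W(n(-1)) = ((205/149)*3)*(√2*√(-1)) = ((205*(1/149))*3)*(√2*I) = ((205/149)*3)*(I*√2) = 615*(I*√2)/149 = 615*I*√2/149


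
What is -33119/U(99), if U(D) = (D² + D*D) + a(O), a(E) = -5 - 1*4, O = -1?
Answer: -33119/19593 ≈ -1.6903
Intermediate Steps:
a(E) = -9 (a(E) = -5 - 4 = -9)
U(D) = -9 + 2*D² (U(D) = (D² + D*D) - 9 = (D² + D²) - 9 = 2*D² - 9 = -9 + 2*D²)
-33119/U(99) = -33119/(-9 + 2*99²) = -33119/(-9 + 2*9801) = -33119/(-9 + 19602) = -33119/19593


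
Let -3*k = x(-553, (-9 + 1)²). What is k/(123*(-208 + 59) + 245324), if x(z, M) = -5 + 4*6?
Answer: -19/680991 ≈ -2.7901e-5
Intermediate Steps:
x(z, M) = 19 (x(z, M) = -5 + 24 = 19)
k = -19/3 (k = -⅓*19 = -19/3 ≈ -6.3333)
k/(123*(-208 + 59) + 245324) = -19/(3*(123*(-208 + 59) + 245324)) = -19/(3*(123*(-149) + 245324)) = -19/(3*(-18327 + 245324)) = -19/3/226997 = -19/3*1/226997 = -19/680991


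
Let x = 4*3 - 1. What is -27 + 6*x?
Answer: 39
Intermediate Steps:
x = 11 (x = 12 - 1 = 11)
-27 + 6*x = -27 + 6*11 = -27 + 66 = 39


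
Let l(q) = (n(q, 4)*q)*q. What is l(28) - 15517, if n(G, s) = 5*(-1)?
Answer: -19437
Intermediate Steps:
n(G, s) = -5
l(q) = -5*q**2 (l(q) = (-5*q)*q = -5*q**2)
l(28) - 15517 = -5*28**2 - 15517 = -5*784 - 15517 = -3920 - 15517 = -19437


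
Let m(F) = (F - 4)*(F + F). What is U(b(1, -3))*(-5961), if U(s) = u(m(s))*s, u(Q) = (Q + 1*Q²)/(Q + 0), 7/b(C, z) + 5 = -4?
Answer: 9499847/243 ≈ 39094.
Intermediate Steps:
b(C, z) = -7/9 (b(C, z) = 7/(-5 - 4) = 7/(-9) = 7*(-⅑) = -7/9)
m(F) = 2*F*(-4 + F) (m(F) = (-4 + F)*(2*F) = 2*F*(-4 + F))
u(Q) = (Q + Q²)/Q
U(s) = s*(1 + 2*s*(-4 + s)) (U(s) = (1 + 2*s*(-4 + s))*s = s*(1 + 2*s*(-4 + s)))
U(b(1, -3))*(-5961) = -7*(1 + 2*(-7/9)*(-4 - 7/9))/9*(-5961) = -7*(1 + 2*(-7/9)*(-43/9))/9*(-5961) = -7*(1 + 602/81)/9*(-5961) = -7/9*683/81*(-5961) = -4781/729*(-5961) = 9499847/243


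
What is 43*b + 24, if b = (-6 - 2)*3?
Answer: -1008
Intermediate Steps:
b = -24 (b = -8*3 = -24)
43*b + 24 = 43*(-24) + 24 = -1032 + 24 = -1008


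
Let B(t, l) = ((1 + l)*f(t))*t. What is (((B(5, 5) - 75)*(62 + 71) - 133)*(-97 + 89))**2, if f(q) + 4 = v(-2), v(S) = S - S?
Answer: 43490599936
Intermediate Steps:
v(S) = 0
f(q) = -4 (f(q) = -4 + 0 = -4)
B(t, l) = t*(-4 - 4*l) (B(t, l) = ((1 + l)*(-4))*t = (-4 - 4*l)*t = t*(-4 - 4*l))
(((B(5, 5) - 75)*(62 + 71) - 133)*(-97 + 89))**2 = (((-4*5*(1 + 5) - 75)*(62 + 71) - 133)*(-97 + 89))**2 = (((-4*5*6 - 75)*133 - 133)*(-8))**2 = (((-120 - 75)*133 - 133)*(-8))**2 = ((-195*133 - 133)*(-8))**2 = ((-25935 - 133)*(-8))**2 = (-26068*(-8))**2 = 208544**2 = 43490599936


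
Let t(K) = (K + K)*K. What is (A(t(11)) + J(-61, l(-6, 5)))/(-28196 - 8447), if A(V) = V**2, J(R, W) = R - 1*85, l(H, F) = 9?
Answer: -58418/36643 ≈ -1.5942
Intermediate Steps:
J(R, W) = -85 + R (J(R, W) = R - 85 = -85 + R)
t(K) = 2*K**2 (t(K) = (2*K)*K = 2*K**2)
(A(t(11)) + J(-61, l(-6, 5)))/(-28196 - 8447) = ((2*11**2)**2 + (-85 - 61))/(-28196 - 8447) = ((2*121)**2 - 146)/(-36643) = (242**2 - 146)*(-1/36643) = (58564 - 146)*(-1/36643) = 58418*(-1/36643) = -58418/36643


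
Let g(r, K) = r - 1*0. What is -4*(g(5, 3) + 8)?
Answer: -52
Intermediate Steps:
g(r, K) = r (g(r, K) = r + 0 = r)
-4*(g(5, 3) + 8) = -4*(5 + 8) = -4*13 = -52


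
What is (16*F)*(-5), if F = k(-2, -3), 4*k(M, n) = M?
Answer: 40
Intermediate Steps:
k(M, n) = M/4
F = -½ (F = (¼)*(-2) = -½ ≈ -0.50000)
(16*F)*(-5) = (16*(-½))*(-5) = -8*(-5) = 40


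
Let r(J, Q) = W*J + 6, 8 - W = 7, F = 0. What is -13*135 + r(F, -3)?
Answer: -1749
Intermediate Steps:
W = 1 (W = 8 - 1*7 = 8 - 7 = 1)
r(J, Q) = 6 + J (r(J, Q) = 1*J + 6 = J + 6 = 6 + J)
-13*135 + r(F, -3) = -13*135 + (6 + 0) = -1755 + 6 = -1749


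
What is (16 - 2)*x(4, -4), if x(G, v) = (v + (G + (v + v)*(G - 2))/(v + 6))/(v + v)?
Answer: 35/2 ≈ 17.500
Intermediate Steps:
x(G, v) = (v + (G + 2*v*(-2 + G))/(6 + v))/(2*v) (x(G, v) = (v + (G + (2*v)*(-2 + G))/(6 + v))/((2*v)) = (v + (G + 2*v*(-2 + G))/(6 + v))*(1/(2*v)) = (v + (G + 2*v*(-2 + G))/(6 + v))/(2*v))
(16 - 2)*x(4, -4) = (16 - 2)*((-4 + (½)*4 + (½)*(-4)² + 4*(-4))/((-4)*(6 - 4))) = 14*(-¼*(-4 + 2 + (½)*16 - 16)/2) = 14*(-¼*½*(-4 + 2 + 8 - 16)) = 14*(-¼*½*(-10)) = 14*(5/4) = 35/2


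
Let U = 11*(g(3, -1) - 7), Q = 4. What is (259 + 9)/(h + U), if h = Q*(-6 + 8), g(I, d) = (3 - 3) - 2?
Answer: -268/91 ≈ -2.9451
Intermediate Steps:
g(I, d) = -2 (g(I, d) = 0 - 2 = -2)
h = 8 (h = 4*(-6 + 8) = 4*2 = 8)
U = -99 (U = 11*(-2 - 7) = 11*(-9) = -99)
(259 + 9)/(h + U) = (259 + 9)/(8 - 99) = 268/(-91) = 268*(-1/91) = -268/91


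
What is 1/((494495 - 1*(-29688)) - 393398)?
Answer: 1/130785 ≈ 7.6461e-6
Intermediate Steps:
1/((494495 - 1*(-29688)) - 393398) = 1/((494495 + 29688) - 393398) = 1/(524183 - 393398) = 1/130785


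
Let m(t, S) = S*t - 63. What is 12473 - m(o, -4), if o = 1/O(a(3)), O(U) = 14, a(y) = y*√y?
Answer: 87754/7 ≈ 12536.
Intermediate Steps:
a(y) = y^(3/2)
o = 1/14 ≈ 0.071429
m(t, S) = -63 + S*t
12473 - m(o, -4) = 12473 - (-63 - 4*1/14) = 12473 - (-63 - 2/7) = 12473 - 1*(-443/7) = 12473 + 443/7 = 87754/7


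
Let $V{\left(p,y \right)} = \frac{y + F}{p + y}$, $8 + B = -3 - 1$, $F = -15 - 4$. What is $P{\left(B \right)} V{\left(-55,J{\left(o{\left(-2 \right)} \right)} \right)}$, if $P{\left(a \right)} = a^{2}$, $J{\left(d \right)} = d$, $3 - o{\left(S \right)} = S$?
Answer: $\frac{1008}{25} \approx 40.32$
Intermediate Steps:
$o{\left(S \right)} = 3 - S$
$F = -19$
$B = -12$ ($B = -8 - 4 = -12$)
$V{\left(p,y \right)} = \frac{-19 + y}{p + y}$ ($V{\left(p,y \right)} = \frac{y - 19}{p + y} = \frac{-19 + y}{p + y}$)
$P{\left(B \right)} V{\left(-55,J{\left(o{\left(-2 \right)} \right)} \right)} = \left(-12\right)^{2} \frac{-19 + \left(3 - -2\right)}{-55 + \left(3 - -2\right)} = 144 \frac{-19 + \left(3 + 2\right)}{-55 + \left(3 + 2\right)} = 144 \frac{-19 + 5}{-55 + 5} = 144 \frac{1}{-50} \left(-14\right) = 144 \left(\left(- \frac{1}{50}\right) \left(-14\right)\right) = 144 \cdot \frac{7}{25} = \frac{1008}{25}$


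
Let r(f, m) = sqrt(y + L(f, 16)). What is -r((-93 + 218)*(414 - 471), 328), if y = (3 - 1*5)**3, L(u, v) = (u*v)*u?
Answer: -2*sqrt(203062498) ≈ -28500.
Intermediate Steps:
L(u, v) = v*u**2
y = -8 (y = (3 - 5)**3 = (-2)**3 = -8)
r(f, m) = sqrt(-8 + 16*f**2)
-r((-93 + 218)*(414 - 471), 328) = -2*sqrt(-2 + 4*((-93 + 218)*(414 - 471))**2) = -2*sqrt(-2 + 4*(125*(-57))**2) = -2*sqrt(-2 + 4*(-7125)**2) = -2*sqrt(-2 + 4*50765625) = -2*sqrt(-2 + 203062500) = -2*sqrt(203062498)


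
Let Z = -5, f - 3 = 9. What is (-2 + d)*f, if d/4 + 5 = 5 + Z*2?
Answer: -504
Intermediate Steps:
f = 12 (f = 3 + 9 = 12)
d = -40 (d = -20 + 4*(5 - 5*2) = -20 + 4*(5 - 10) = -20 + 4*(-5) = -20 - 20 = -40)
(-2 + d)*f = (-2 - 40)*12 = -42*12 = -504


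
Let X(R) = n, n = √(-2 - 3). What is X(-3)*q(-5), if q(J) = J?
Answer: -5*I*√5 ≈ -11.18*I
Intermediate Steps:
n = I*√5 (n = √(-5) = I*√5 ≈ 2.2361*I)
X(R) = I*√5
X(-3)*q(-5) = (I*√5)*(-5) = -5*I*√5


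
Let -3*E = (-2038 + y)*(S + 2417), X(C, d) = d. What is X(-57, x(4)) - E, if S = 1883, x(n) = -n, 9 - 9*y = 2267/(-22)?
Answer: -862278038/297 ≈ -2.9033e+6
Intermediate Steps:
y = 2465/198 (y = 1 - 2267/(9*(-22)) = 1 - 2267*(-1)/(9*22) = 1 - ⅑*(-2267/22) = 1 + 2267/198 = 2465/198 ≈ 12.449)
E = 862276850/297 (E = -(-2038 + 2465/198)*(1883 + 2417)/3 = -(-401059)*4300/594 = -⅓*(-862276850/99) = 862276850/297 ≈ 2.9033e+6)
X(-57, x(4)) - E = -1*4 - 1*862276850/297 = -4 - 862276850/297 = -862278038/297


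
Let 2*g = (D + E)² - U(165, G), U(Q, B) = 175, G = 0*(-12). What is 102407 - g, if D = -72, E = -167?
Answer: 73934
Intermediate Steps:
G = 0
g = 28473 (g = ((-72 - 167)² - 1*175)/2 = ((-239)² - 175)/2 = (57121 - 175)/2 = (½)*56946 = 28473)
102407 - g = 102407 - 1*28473 = 102407 - 28473 = 73934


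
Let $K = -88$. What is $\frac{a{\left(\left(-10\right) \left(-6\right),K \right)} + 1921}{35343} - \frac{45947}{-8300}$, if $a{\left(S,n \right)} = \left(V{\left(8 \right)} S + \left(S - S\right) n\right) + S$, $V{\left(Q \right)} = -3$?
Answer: $\frac{1638853121}{293346900} \approx 5.5867$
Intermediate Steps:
$a{\left(S,n \right)} = - 2 S$ ($a{\left(S,n \right)} = \left(- 3 S + \left(S - S\right) n\right) + S = \left(- 3 S + 0 n\right) + S = \left(- 3 S + 0\right) + S = - 3 S + S = - 2 S$)
$\frac{a{\left(\left(-10\right) \left(-6\right),K \right)} + 1921}{35343} - \frac{45947}{-8300} = \frac{- 2 \left(\left(-10\right) \left(-6\right)\right) + 1921}{35343} - \frac{45947}{-8300} = \left(\left(-2\right) 60 + 1921\right) \frac{1}{35343} - - \frac{45947}{8300} = \left(-120 + 1921\right) \frac{1}{35343} + \frac{45947}{8300} = 1801 \cdot \frac{1}{35343} + \frac{45947}{8300} = \frac{1801}{35343} + \frac{45947}{8300} = \frac{1638853121}{293346900}$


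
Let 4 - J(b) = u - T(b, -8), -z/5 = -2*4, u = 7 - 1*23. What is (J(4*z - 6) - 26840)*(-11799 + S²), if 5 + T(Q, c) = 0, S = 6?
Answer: 315542475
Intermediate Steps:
T(Q, c) = -5 (T(Q, c) = -5 + 0 = -5)
u = -16 (u = 7 - 23 = -16)
z = 40 (z = -(-10)*4 = -5*(-8) = 40)
J(b) = 15 (J(b) = 4 - (-16 - 1*(-5)) = 4 - (-16 + 5) = 4 - 1*(-11) = 4 + 11 = 15)
(J(4*z - 6) - 26840)*(-11799 + S²) = (15 - 26840)*(-11799 + 6²) = -26825*(-11799 + 36) = -26825*(-11763) = 315542475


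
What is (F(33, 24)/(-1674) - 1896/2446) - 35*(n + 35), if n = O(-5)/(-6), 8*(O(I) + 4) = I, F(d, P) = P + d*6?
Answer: -6840101093/5459472 ≈ -1252.9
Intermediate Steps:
F(d, P) = P + 6*d
O(I) = -4 + I/8
n = 37/48 (n = (-4 + (1/8)*(-5))/(-6) = (-4 - 5/8)*(-1/6) = -37/8*(-1/6) = 37/48 ≈ 0.77083)
(F(33, 24)/(-1674) - 1896/2446) - 35*(n + 35) = ((24 + 6*33)/(-1674) - 1896/2446) - 35*(37/48 + 35) = ((24 + 198)*(-1/1674) - 1896*1/2446) - 35*1717/48 = (222*(-1/1674) - 948/1223) - 60095/48 = (-37/279 - 948/1223) - 60095/48 = -309743/341217 - 60095/48 = -6840101093/5459472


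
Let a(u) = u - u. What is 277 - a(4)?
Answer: 277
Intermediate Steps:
a(u) = 0
277 - a(4) = 277 - 1*0 = 277 + 0 = 277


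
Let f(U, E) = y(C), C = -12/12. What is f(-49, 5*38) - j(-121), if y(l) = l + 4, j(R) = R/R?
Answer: 2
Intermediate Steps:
C = -1 (C = -12*1/12 = -1)
j(R) = 1
y(l) = 4 + l
f(U, E) = 3 (f(U, E) = 4 - 1 = 3)
f(-49, 5*38) - j(-121) = 3 - 1*1 = 3 - 1 = 2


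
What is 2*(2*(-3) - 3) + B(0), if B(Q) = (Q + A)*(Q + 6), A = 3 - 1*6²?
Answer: -216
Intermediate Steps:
A = -33 (A = 3 - 1*36 = 3 - 36 = -33)
B(Q) = (-33 + Q)*(6 + Q) (B(Q) = (Q - 33)*(Q + 6) = (-33 + Q)*(6 + Q))
2*(2*(-3) - 3) + B(0) = 2*(2*(-3) - 3) + (-198 + 0² - 27*0) = 2*(-6 - 3) + (-198 + 0 + 0) = 2*(-9) - 198 = -18 - 198 = -216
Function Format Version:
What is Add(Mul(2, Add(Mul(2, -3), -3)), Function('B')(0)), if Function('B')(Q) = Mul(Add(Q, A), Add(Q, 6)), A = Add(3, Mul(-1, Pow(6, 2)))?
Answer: -216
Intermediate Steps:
A = -33 (A = Add(3, Mul(-1, 36)) = Add(3, -36) = -33)
Function('B')(Q) = Mul(Add(-33, Q), Add(6, Q)) (Function('B')(Q) = Mul(Add(Q, -33), Add(Q, 6)) = Mul(Add(-33, Q), Add(6, Q)))
Add(Mul(2, Add(Mul(2, -3), -3)), Function('B')(0)) = Add(Mul(2, Add(Mul(2, -3), -3)), Add(-198, Pow(0, 2), Mul(-27, 0))) = Add(Mul(2, Add(-6, -3)), Add(-198, 0, 0)) = Add(Mul(2, -9), -198) = Add(-18, -198) = -216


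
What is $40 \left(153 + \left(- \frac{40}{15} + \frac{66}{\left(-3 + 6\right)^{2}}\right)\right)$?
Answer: $\frac{18920}{3} \approx 6306.7$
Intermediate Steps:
$40 \left(153 + \left(- \frac{40}{15} + \frac{66}{\left(-3 + 6\right)^{2}}\right)\right) = 40 \left(153 + \left(\left(-40\right) \frac{1}{15} + \frac{66}{3^{2}}\right)\right) = 40 \left(153 - \left(\frac{8}{3} - \frac{66}{9}\right)\right) = 40 \left(153 + \left(- \frac{8}{3} + 66 \cdot \frac{1}{9}\right)\right) = 40 \left(153 + \left(- \frac{8}{3} + \frac{22}{3}\right)\right) = 40 \left(153 + \frac{14}{3}\right) = 40 \cdot \frac{473}{3} = \frac{18920}{3}$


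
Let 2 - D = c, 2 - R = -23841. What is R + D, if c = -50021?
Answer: 73866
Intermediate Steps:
R = 23843 (R = 2 - 1*(-23841) = 2 + 23841 = 23843)
D = 50023 (D = 2 - 1*(-50021) = 2 + 50021 = 50023)
R + D = 23843 + 50023 = 73866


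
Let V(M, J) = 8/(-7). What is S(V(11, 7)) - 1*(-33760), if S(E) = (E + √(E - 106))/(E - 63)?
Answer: 15158248/449 - 5*I*√210/449 ≈ 33760.0 - 0.16137*I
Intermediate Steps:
V(M, J) = -8/7 (V(M, J) = 8*(-⅐) = -8/7)
S(E) = (E + √(-106 + E))/(-63 + E)
S(V(11, 7)) - 1*(-33760) = (-8/7 + √(-106 - 8/7))/(-63 - 8/7) - 1*(-33760) = (-8/7 + √(-750/7))/(-449/7) + 33760 = -7*(-8/7 + 5*I*√210/7)/449 + 33760 = (8/449 - 5*I*√210/449) + 33760 = 15158248/449 - 5*I*√210/449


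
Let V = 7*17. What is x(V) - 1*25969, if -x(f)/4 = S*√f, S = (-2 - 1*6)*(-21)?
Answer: -25969 - 672*√119 ≈ -33300.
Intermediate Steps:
V = 119
S = 168 (S = (-2 - 6)*(-21) = -8*(-21) = 168)
x(f) = -672*√f
x(V) - 1*25969 = -672*√119 - 1*25969 = -672*√119 - 25969 = -25969 - 672*√119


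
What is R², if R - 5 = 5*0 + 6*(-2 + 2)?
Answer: 25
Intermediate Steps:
R = 5 (R = 5 + (5*0 + 6*(-2 + 2)) = 5 + (0 + 6*0) = 5 + (0 + 0) = 5 + 0 = 5)
R² = 5² = 25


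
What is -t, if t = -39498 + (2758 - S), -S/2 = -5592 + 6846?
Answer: 34232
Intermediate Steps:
S = -2508 (S = -2*(-5592 + 6846) = -2*1254 = -2508)
t = -34232 (t = -39498 + (2758 - 1*(-2508)) = -39498 + (2758 + 2508) = -39498 + 5266 = -34232)
-t = -1*(-34232) = 34232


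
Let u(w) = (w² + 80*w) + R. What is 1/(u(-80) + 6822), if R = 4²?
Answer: 1/6838 ≈ 0.00014624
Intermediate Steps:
R = 16
u(w) = 16 + w² + 80*w (u(w) = (w² + 80*w) + 16 = 16 + w² + 80*w)
1/(u(-80) + 6822) = 1/((16 + (-80)² + 80*(-80)) + 6822) = 1/((16 + 6400 - 6400) + 6822) = 1/(16 + 6822) = 1/6838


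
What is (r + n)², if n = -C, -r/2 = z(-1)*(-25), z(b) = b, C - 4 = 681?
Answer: 540225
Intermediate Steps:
C = 685 (C = 4 + 681 = 685)
r = -50 (r = -(-2)*(-25) = -2*25 = -50)
n = -685 (n = -1*685 = -685)
(r + n)² = (-50 - 685)² = (-735)² = 540225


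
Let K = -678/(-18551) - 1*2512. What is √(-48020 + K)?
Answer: 3*I*√1932227748906/18551 ≈ 224.79*I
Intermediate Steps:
K = -46599434/18551 (K = -678*(-1/18551) - 2512 = 678/18551 - 2512 = -46599434/18551 ≈ -2512.0)
√(-48020 + K) = √(-48020 - 46599434/18551) = √(-937418454/18551) = 3*I*√1932227748906/18551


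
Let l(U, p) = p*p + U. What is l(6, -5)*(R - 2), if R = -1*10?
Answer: -372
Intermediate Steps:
l(U, p) = U + p**2 (l(U, p) = p**2 + U = U + p**2)
R = -10
l(6, -5)*(R - 2) = (6 + (-5)**2)*(-10 - 2) = (6 + 25)*(-12) = 31*(-12) = -372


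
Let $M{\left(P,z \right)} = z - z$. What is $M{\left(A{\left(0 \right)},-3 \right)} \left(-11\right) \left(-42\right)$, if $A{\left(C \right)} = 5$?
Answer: $0$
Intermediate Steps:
$M{\left(P,z \right)} = 0$
$M{\left(A{\left(0 \right)},-3 \right)} \left(-11\right) \left(-42\right) = 0 \left(-11\right) \left(-42\right) = 0 \left(-42\right) = 0$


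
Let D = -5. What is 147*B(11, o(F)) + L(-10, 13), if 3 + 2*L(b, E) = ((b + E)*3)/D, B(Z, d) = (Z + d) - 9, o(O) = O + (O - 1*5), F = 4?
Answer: 3663/5 ≈ 732.60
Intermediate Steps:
o(O) = -5 + 2*O (o(O) = O + (O - 5) = O + (-5 + O) = -5 + 2*O)
B(Z, d) = -9 + Z + d
L(b, E) = -3/2 - 3*E/10 - 3*b/10 (L(b, E) = -3/2 + (((b + E)*3)/(-5))/2 = -3/2 + (((E + b)*3)*(-⅕))/2 = -3/2 + ((3*E + 3*b)*(-⅕))/2 = -3/2 + (-3*E/5 - 3*b/5)/2 = -3/2 + (-3*E/10 - 3*b/10) = -3/2 - 3*E/10 - 3*b/10)
147*B(11, o(F)) + L(-10, 13) = 147*(-9 + 11 + (-5 + 2*4)) + (-3/2 - 3/10*13 - 3/10*(-10)) = 147*(-9 + 11 + (-5 + 8)) + (-3/2 - 39/10 + 3) = 147*(-9 + 11 + 3) - 12/5 = 147*5 - 12/5 = 735 - 12/5 = 3663/5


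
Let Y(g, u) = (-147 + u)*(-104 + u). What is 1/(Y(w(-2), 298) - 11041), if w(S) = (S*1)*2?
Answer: 1/18253 ≈ 5.4786e-5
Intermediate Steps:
w(S) = 2*S (w(S) = S*2 = 2*S)
1/(Y(w(-2), 298) - 11041) = 1/((15288 + 298² - 251*298) - 11041) = 1/((15288 + 88804 - 74798) - 11041) = 1/(29294 - 11041) = 1/18253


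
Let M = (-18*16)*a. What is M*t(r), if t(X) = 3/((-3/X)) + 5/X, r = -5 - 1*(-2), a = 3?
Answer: -1152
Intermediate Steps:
r = -3 (r = -5 + 2 = -3)
t(X) = -X + 5/X (t(X) = 3*(-X/3) + 5/X = -X + 5/X)
M = -864 (M = -18*16*3 = -288*3 = -864)
M*t(r) = -864*(-1*(-3) + 5/(-3)) = -864*(3 + 5*(-1/3)) = -864*(3 - 5/3) = -864*4/3 = -1152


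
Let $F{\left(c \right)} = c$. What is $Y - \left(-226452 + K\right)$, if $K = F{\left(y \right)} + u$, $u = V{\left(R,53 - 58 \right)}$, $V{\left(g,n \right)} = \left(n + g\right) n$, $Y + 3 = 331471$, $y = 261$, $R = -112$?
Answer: $557074$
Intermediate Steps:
$Y = 331468$ ($Y = -3 + 331471 = 331468$)
$V{\left(g,n \right)} = n \left(g + n\right)$ ($V{\left(g,n \right)} = \left(g + n\right) n = n \left(g + n\right)$)
$u = 585$ ($u = \left(53 - 58\right) \left(-112 + \left(53 - 58\right)\right) = - 5 \left(-112 - 5\right) = \left(-5\right) \left(-117\right) = 585$)
$K = 846$ ($K = 261 + 585 = 846$)
$Y - \left(-226452 + K\right) = 331468 + \left(226452 - 846\right) = 331468 + 225606 = 557074$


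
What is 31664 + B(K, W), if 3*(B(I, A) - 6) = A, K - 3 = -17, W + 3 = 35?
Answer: 95042/3 ≈ 31681.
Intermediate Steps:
W = 32 (W = -3 + 35 = 32)
K = -14 (K = 3 - 17 = -14)
B(I, A) = 6 + A/3
31664 + B(K, W) = 31664 + (6 + (⅓)*32) = 31664 + (6 + 32/3) = 31664 + 50/3 = 95042/3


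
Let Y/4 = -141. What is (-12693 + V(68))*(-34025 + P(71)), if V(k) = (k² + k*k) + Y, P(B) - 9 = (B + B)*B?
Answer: 95951406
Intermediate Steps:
P(B) = 9 + 2*B² (P(B) = 9 + (B + B)*B = 9 + (2*B)*B = 9 + 2*B²)
Y = -564 (Y = 4*(-141) = -564)
V(k) = -564 + 2*k² (V(k) = (k² + k*k) - 564 = (k² + k²) - 564 = 2*k² - 564 = -564 + 2*k²)
(-12693 + V(68))*(-34025 + P(71)) = (-12693 + (-564 + 2*68²))*(-34025 + (9 + 2*71²)) = (-12693 + (-564 + 2*4624))*(-34025 + (9 + 2*5041)) = (-12693 + (-564 + 9248))*(-34025 + (9 + 10082)) = (-12693 + 8684)*(-34025 + 10091) = -4009*(-23934) = 95951406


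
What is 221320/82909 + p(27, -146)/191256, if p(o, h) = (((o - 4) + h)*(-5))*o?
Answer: 14568493955/5285614568 ≈ 2.7563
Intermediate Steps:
p(o, h) = o*(20 - 5*h - 5*o) (p(o, h) = (((-4 + o) + h)*(-5))*o = ((-4 + h + o)*(-5))*o = (20 - 5*h - 5*o)*o = o*(20 - 5*h - 5*o))
221320/82909 + p(27, -146)/191256 = 221320/82909 + (5*27*(4 - 1*(-146) - 1*27))/191256 = 221320*(1/82909) + (5*27*(4 + 146 - 27))*(1/191256) = 221320/82909 + (5*27*123)*(1/191256) = 221320/82909 + 16605*(1/191256) = 221320/82909 + 5535/63752 = 14568493955/5285614568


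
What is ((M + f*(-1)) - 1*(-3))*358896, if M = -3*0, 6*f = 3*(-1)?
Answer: 1256136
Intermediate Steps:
f = -½ (f = (3*(-1))/6 = (⅙)*(-3) = -½ ≈ -0.50000)
M = 0
((M + f*(-1)) - 1*(-3))*358896 = ((0 - ½*(-1)) - 1*(-3))*358896 = ((0 + ½) + 3)*358896 = (½ + 3)*358896 = (7/2)*358896 = 1256136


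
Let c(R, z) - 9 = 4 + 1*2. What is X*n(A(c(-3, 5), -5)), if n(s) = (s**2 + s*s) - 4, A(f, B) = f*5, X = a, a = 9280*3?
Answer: 313088640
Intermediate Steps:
c(R, z) = 15 (c(R, z) = 9 + (4 + 1*2) = 9 + (4 + 2) = 9 + 6 = 15)
a = 27840
X = 27840
A(f, B) = 5*f
n(s) = -4 + 2*s**2 (n(s) = (s**2 + s**2) - 4 = 2*s**2 - 4 = -4 + 2*s**2)
X*n(A(c(-3, 5), -5)) = 27840*(-4 + 2*(5*15)**2) = 27840*(-4 + 2*75**2) = 27840*(-4 + 2*5625) = 27840*(-4 + 11250) = 27840*11246 = 313088640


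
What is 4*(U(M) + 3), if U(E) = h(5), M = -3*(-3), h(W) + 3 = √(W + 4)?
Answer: 12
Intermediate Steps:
h(W) = -3 + √(4 + W) (h(W) = -3 + √(W + 4) = -3 + √(4 + W))
M = 9
U(E) = 0 (U(E) = -3 + √(4 + 5) = -3 + √9 = -3 + 3 = 0)
4*(U(M) + 3) = 4*(0 + 3) = 4*3 = 12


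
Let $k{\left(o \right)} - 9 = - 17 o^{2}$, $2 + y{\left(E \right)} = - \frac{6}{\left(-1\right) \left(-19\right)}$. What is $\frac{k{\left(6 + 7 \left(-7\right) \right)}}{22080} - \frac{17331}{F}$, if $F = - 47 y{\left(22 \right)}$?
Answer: $- \frac{114620093}{713460} \approx -160.65$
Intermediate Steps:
$y{\left(E \right)} = - \frac{44}{19}$ ($y{\left(E \right)} = -2 - \frac{6}{\left(-1\right) \left(-19\right)} = -2 - \frac{6}{19} = - \frac{44}{19}$)
$F = \frac{2068}{19}$ ($F = \left(-47\right) \left(- \frac{44}{19}\right) = \frac{2068}{19} \approx 108.84$)
$k{\left(o \right)} = 9 - 17 o^{2}$
$\frac{k{\left(6 + 7 \left(-7\right) \right)}}{22080} - \frac{17331}{F} = \frac{9 - 17 \left(6 + 7 \left(-7\right)\right)^{2}}{22080} - \frac{17331}{\frac{2068}{19}} = \left(9 - 17 \left(6 - 49\right)^{2}\right) \frac{1}{22080} - \frac{329289}{2068} = \left(9 - 17 \left(-43\right)^{2}\right) \frac{1}{22080} - \frac{329289}{2068} = \left(9 - 31433\right) \frac{1}{22080} - \frac{329289}{2068} = \left(-31424\right) \frac{1}{22080} - \frac{329289}{2068} = - \frac{491}{345} - \frac{329289}{2068} = - \frac{114620093}{713460}$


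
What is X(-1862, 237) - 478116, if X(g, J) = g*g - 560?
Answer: 2988368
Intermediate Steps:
X(g, J) = -560 + g² (X(g, J) = g² - 560 = -560 + g²)
X(-1862, 237) - 478116 = (-560 + (-1862)²) - 478116 = (-560 + 3467044) - 478116 = 3466484 - 478116 = 2988368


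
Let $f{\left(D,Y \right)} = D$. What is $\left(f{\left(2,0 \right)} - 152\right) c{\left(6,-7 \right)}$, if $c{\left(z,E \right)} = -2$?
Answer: $300$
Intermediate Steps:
$\left(f{\left(2,0 \right)} - 152\right) c{\left(6,-7 \right)} = \left(2 - 152\right) \left(-2\right) = \left(-150\right) \left(-2\right) = 300$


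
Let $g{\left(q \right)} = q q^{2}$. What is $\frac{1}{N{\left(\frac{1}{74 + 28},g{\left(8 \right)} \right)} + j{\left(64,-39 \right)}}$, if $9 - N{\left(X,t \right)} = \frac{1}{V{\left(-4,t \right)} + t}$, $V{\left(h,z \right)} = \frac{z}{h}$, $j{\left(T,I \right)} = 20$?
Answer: $\frac{384}{11135} \approx 0.034486$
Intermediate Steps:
$g{\left(q \right)} = q^{3}$
$N{\left(X,t \right)} = 9 - \frac{4}{3 t}$ ($N{\left(X,t \right)} = 9 - \frac{1}{\frac{t}{-4} + t} = 9 - \frac{1}{t \left(- \frac{1}{4}\right) + t} = 9 - \frac{1}{- \frac{t}{4} + t} = 9 - \frac{1}{\frac{3}{4} t} = 9 - \frac{4}{3 t}$)
$\frac{1}{N{\left(\frac{1}{74 + 28},g{\left(8 \right)} \right)} + j{\left(64,-39 \right)}} = \frac{1}{\left(9 - \frac{4}{3 \cdot 8^{3}}\right) + 20} = \frac{1}{\left(9 - \frac{4}{3 \cdot 512}\right) + 20} = \frac{1}{\left(9 - \frac{1}{384}\right) + 20} = \frac{1}{\frac{3455}{384} + 20} = \frac{1}{\frac{11135}{384}} = \frac{384}{11135}$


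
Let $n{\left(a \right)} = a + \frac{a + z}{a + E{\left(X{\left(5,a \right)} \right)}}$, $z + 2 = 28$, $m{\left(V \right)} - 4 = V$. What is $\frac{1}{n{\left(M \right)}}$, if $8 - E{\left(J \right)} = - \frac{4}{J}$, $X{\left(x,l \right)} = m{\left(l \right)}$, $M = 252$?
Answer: $\frac{16641}{4211324} \approx 0.0039515$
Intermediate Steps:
$m{\left(V \right)} = 4 + V$
$X{\left(x,l \right)} = 4 + l$
$z = 26$ ($z = -2 + 28 = 26$)
$E{\left(J \right)} = 8 + \frac{4}{J}$ ($E{\left(J \right)} = 8 - - \frac{4}{J} = 8 + \frac{4}{J}$)
$n{\left(a \right)} = a + \frac{26 + a}{8 + a + \frac{4}{4 + a}}$ ($n{\left(a \right)} = a + \frac{a + 26}{a + \left(8 + \frac{4}{4 + a}\right)} = a + \frac{26 + a}{8 + a + \frac{4}{4 + a}}$)
$\frac{1}{n{\left(M \right)}} = \frac{1}{\frac{1}{36 + 252^{2} + 12 \cdot 252} \left(104 + 252^{3} + 13 \cdot 252^{2} + 66 \cdot 252\right)} = \frac{1}{\frac{1}{36 + 63504 + 3024} \left(104 + 16003008 + 13 \cdot 63504 + 16632\right)} = \frac{1}{\frac{1}{66564} \left(104 + 16003008 + 825552 + 16632\right)} = \frac{1}{\frac{1}{66564} \cdot 16845296} = \frac{1}{\frac{4211324}{16641}} = \frac{16641}{4211324}$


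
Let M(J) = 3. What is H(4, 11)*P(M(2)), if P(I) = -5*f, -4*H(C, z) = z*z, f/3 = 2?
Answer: 1815/2 ≈ 907.50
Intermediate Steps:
f = 6 (f = 3*2 = 6)
H(C, z) = -z²/4 (H(C, z) = -z*z/4 = -z²/4)
P(I) = -30 (P(I) = -5*6 = -30)
H(4, 11)*P(M(2)) = -¼*11²*(-30) = -¼*121*(-30) = -121/4*(-30) = 1815/2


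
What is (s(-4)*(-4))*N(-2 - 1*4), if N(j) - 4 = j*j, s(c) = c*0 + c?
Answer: 640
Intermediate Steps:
s(c) = c (s(c) = 0 + c = c)
N(j) = 4 + j**2 (N(j) = 4 + j*j = 4 + j**2)
(s(-4)*(-4))*N(-2 - 1*4) = (-4*(-4))*(4 + (-2 - 1*4)**2) = 16*(4 + (-2 - 4)**2) = 16*(4 + (-6)**2) = 16*(4 + 36) = 16*40 = 640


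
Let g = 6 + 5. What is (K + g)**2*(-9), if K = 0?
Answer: -1089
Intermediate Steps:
g = 11
(K + g)**2*(-9) = (0 + 11)**2*(-9) = 11**2*(-9) = 121*(-9) = -1089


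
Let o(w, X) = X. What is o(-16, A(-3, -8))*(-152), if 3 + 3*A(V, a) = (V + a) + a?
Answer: 3344/3 ≈ 1114.7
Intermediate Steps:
A(V, a) = -1 + V/3 + 2*a/3 (A(V, a) = -1 + ((V + a) + a)/3 = -1 + (V + 2*a)/3 = -1 + (V/3 + 2*a/3) = -1 + V/3 + 2*a/3)
o(-16, A(-3, -8))*(-152) = (-1 + (⅓)*(-3) + (⅔)*(-8))*(-152) = (-1 - 1 - 16/3)*(-152) = -22/3*(-152) = 3344/3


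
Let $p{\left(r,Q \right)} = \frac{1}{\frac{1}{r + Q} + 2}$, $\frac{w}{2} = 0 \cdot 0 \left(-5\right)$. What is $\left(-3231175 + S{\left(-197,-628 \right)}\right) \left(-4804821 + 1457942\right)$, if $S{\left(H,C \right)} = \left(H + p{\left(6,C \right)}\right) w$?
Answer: $10814351752825$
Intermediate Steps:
$w = 0$ ($w = 2 \cdot 0 \cdot 0 \left(-5\right) = 2 \cdot 0 \left(-5\right) = 2 \cdot 0 = 0$)
$p{\left(r,Q \right)} = \frac{1}{2 + \frac{1}{Q + r}}$ ($p{\left(r,Q \right)} = \frac{1}{\frac{1}{Q + r} + 2} = \frac{1}{2 + \frac{1}{Q + r}}$)
$S{\left(H,C \right)} = 0$ ($S{\left(H,C \right)} = \left(H + \frac{C + 6}{1 + 2 C + 2 \cdot 6}\right) 0 = \left(H + \frac{6 + C}{1 + 2 C + 12}\right) 0 = \left(H + \frac{6 + C}{13 + 2 C}\right) 0 = 0$)
$\left(-3231175 + S{\left(-197,-628 \right)}\right) \left(-4804821 + 1457942\right) = \left(-3231175 + 0\right) \left(-4804821 + 1457942\right) = \left(-3231175\right) \left(-3346879\right) = 10814351752825$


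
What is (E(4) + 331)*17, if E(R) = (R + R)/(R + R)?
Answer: 5644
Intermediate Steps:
E(R) = 1 (E(R) = (2*R)/((2*R)) = (2*R)*(1/(2*R)) = 1)
(E(4) + 331)*17 = (1 + 331)*17 = 332*17 = 5644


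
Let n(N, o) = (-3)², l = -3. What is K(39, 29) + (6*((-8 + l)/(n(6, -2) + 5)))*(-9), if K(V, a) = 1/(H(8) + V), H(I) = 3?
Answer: 1783/42 ≈ 42.452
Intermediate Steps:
K(V, a) = 1/(3 + V)
n(N, o) = 9
K(39, 29) + (6*((-8 + l)/(n(6, -2) + 5)))*(-9) = 1/(3 + 39) + (6*((-8 - 3)/(9 + 5)))*(-9) = 1/42 + (6*(-11/14))*(-9) = 1/42 - 33/7*(-9) = 1/42 + 297/7 = 1783/42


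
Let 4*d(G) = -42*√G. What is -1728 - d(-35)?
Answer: -1728 + 21*I*√35/2 ≈ -1728.0 + 62.119*I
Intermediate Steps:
d(G) = -21*√G/2 (d(G) = (-42*√G)/4 = -21*√G/2)
-1728 - d(-35) = -1728 - (-21)*√(-35)/2 = -1728 - (-21)*I*√35/2 = -1728 + 21*I*√35/2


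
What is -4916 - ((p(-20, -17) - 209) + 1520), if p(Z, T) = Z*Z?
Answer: -6627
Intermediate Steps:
p(Z, T) = Z**2
-4916 - ((p(-20, -17) - 209) + 1520) = -4916 - (((-20)**2 - 209) + 1520) = -4916 - ((400 - 209) + 1520) = -4916 - (191 + 1520) = -4916 - 1*1711 = -4916 - 1711 = -6627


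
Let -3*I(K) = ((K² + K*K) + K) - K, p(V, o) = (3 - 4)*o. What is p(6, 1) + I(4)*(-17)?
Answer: 541/3 ≈ 180.33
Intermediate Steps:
p(V, o) = -o
I(K) = -2*K²/3 (I(K) = -(((K² + K*K) + K) - K)/3 = -(((K² + K²) + K) - K)/3 = -((2*K² + K) - K)/3 = -((K + 2*K²) - K)/3 = -2*K²/3)
p(6, 1) + I(4)*(-17) = -1*1 - ⅔*4²*(-17) = -1 - ⅔*16*(-17) = -1 - 32/3*(-17) = -1 + 544/3 = 541/3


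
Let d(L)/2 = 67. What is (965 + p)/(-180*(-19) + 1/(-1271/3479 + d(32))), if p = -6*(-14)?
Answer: 487695835/1590012779 ≈ 0.30672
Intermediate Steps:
d(L) = 134 (d(L) = 2*67 = 134)
p = 84 (p = -1*(-84) = 84)
(965 + p)/(-180*(-19) + 1/(-1271/3479 + d(32))) = (965 + 84)/(-180*(-19) + 1/(-1271/3479 + 134)) = 1049/(3420 + 1/(-1271*1/3479 + 134)) = 1049/(3420 + 1/(-1271/3479 + 134)) = 1049/(3420 + 1/(464915/3479)) = 1049/(3420 + 3479/464915) = 1049/(1590012779/464915) = 1049*(464915/1590012779) = 487695835/1590012779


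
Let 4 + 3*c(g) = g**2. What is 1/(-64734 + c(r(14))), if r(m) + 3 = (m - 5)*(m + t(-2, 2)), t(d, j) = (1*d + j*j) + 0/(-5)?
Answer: -3/174325 ≈ -1.7209e-5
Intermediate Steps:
t(d, j) = d + j**2 (t(d, j) = (d + j**2) + 0*(-1/5) = (d + j**2) + 0 = d + j**2)
r(m) = -3 + (-5 + m)*(2 + m) (r(m) = -3 + (m - 5)*(m + (-2 + 2**2)) = -3 + (-5 + m)*(m + (-2 + 4)) = -3 + (-5 + m)*(m + 2) = -3 + (-5 + m)*(2 + m))
c(g) = -4/3 + g**2/3
1/(-64734 + c(r(14))) = 1/(-64734 + (-4/3 + (-13 + 14**2 - 3*14)**2/3)) = 1/(-64734 + (-4/3 + (-13 + 196 - 42)**2/3)) = 1/(-64734 + (-4/3 + (1/3)*141**2)) = 1/(-64734 + (-4/3 + (1/3)*19881)) = 1/(-64734 + (-4/3 + 6627)) = 1/(-64734 + 19877/3) = 1/(-174325/3) = -3/174325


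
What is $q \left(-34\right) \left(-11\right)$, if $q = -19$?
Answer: $-7106$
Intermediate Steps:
$q \left(-34\right) \left(-11\right) = \left(-19\right) \left(-34\right) \left(-11\right) = 646 \left(-11\right) = -7106$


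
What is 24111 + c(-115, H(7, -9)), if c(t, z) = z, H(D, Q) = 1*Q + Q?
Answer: 24093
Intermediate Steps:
H(D, Q) = 2*Q (H(D, Q) = Q + Q = 2*Q)
24111 + c(-115, H(7, -9)) = 24111 + 2*(-9) = 24111 - 18 = 24093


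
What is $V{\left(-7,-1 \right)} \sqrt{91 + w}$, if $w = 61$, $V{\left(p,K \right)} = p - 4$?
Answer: $- 22 \sqrt{38} \approx -135.62$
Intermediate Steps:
$V{\left(p,K \right)} = -4 + p$
$V{\left(-7,-1 \right)} \sqrt{91 + w} = \left(-4 - 7\right) \sqrt{91 + 61} = - 11 \sqrt{152} = - 11 \cdot 2 \sqrt{38} = - 22 \sqrt{38}$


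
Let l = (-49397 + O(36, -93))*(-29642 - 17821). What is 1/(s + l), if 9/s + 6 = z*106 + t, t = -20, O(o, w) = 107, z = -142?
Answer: 5026/11758082083017 ≈ 4.2745e-10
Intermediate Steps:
s = -3/5026 (s = 9/(-6 + (-142*106 - 20)) = 9/(-6 + (-15052 - 20)) = 9/(-6 - 15072) = 9/(-15078) = 9*(-1/15078) = -3/5026 ≈ -0.00059690)
l = 2339451270 (l = (-49397 + 107)*(-29642 - 17821) = -49290*(-47463) = 2339451270)
1/(s + l) = 1/(-3/5026 + 2339451270) = 1/(11758082083017/5026) = 5026/11758082083017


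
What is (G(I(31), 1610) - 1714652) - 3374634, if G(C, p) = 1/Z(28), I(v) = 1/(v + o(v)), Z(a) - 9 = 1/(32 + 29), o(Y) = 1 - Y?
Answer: -2799107239/550 ≈ -5.0893e+6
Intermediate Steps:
Z(a) = 550/61 (Z(a) = 9 + 1/(32 + 29) = 9 + 1/61 = 550/61)
I(v) = 1 (I(v) = 1/(v + (1 - v)) = 1/1 = 1)
G(C, p) = 61/550 (G(C, p) = 1/(550/61) = 61/550)
(G(I(31), 1610) - 1714652) - 3374634 = (61/550 - 1714652) - 3374634 = -943058539/550 - 3374634 = -2799107239/550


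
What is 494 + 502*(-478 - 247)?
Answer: -363456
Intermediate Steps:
494 + 502*(-478 - 247) = 494 + 502*(-725) = 494 - 363950 = -363456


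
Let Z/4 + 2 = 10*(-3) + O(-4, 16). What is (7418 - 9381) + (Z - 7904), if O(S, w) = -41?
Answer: -10159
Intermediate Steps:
Z = -292 (Z = -8 + 4*(10*(-3) - 41) = -8 + 4*(-30 - 41) = -8 + 4*(-71) = -8 - 284 = -292)
(7418 - 9381) + (Z - 7904) = (7418 - 9381) + (-292 - 7904) = -1963 - 8196 = -10159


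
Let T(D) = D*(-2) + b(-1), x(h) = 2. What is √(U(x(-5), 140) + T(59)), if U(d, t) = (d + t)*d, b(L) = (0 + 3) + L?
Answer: 2*√42 ≈ 12.961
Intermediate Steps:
b(L) = 3 + L
U(d, t) = d*(d + t)
T(D) = 2 - 2*D (T(D) = D*(-2) + (3 - 1) = -2*D + 2 = 2 - 2*D)
√(U(x(-5), 140) + T(59)) = √(2*(2 + 140) + (2 - 2*59)) = √(2*142 + (2 - 118)) = √(284 - 116) = √168 = 2*√42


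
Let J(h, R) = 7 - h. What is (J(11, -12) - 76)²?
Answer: 6400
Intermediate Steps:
(J(11, -12) - 76)² = ((7 - 1*11) - 76)² = ((7 - 11) - 76)² = (-4 - 76)² = (-80)² = 6400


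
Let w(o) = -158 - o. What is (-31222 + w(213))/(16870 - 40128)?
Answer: 31593/23258 ≈ 1.3584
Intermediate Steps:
(-31222 + w(213))/(16870 - 40128) = (-31222 + (-158 - 1*213))/(16870 - 40128) = (-31222 + (-158 - 213))/(-23258) = (-31222 - 371)*(-1/23258) = -31593*(-1/23258) = 31593/23258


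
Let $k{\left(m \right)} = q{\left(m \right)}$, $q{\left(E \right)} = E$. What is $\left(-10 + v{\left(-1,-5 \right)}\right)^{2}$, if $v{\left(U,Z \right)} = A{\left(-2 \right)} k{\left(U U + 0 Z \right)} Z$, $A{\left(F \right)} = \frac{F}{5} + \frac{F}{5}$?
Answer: $36$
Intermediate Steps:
$k{\left(m \right)} = m$
$A{\left(F \right)} = \frac{2 F}{5}$ ($A{\left(F \right)} = F \frac{1}{5} + F \frac{1}{5} = \frac{F}{5} + \frac{F}{5} = \frac{2 F}{5}$)
$v{\left(U,Z \right)} = - \frac{4 Z U^{2}}{5}$ ($v{\left(U,Z \right)} = \frac{2}{5} \left(-2\right) \left(U U + 0 Z\right) Z = - \frac{4 \left(U^{2} + 0\right)}{5} Z = - \frac{4 U^{2}}{5} Z = - \frac{4 Z U^{2}}{5}$)
$\left(-10 + v{\left(-1,-5 \right)}\right)^{2} = \left(-10 - - 4 \left(-1\right)^{2}\right)^{2} = \left(-10 - \left(-4\right) 1\right)^{2} = \left(-10 + 4\right)^{2} = \left(-6\right)^{2} = 36$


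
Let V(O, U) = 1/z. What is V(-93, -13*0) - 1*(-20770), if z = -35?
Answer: 726949/35 ≈ 20770.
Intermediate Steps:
V(O, U) = -1/35 (V(O, U) = 1/(-35) = -1/35)
V(-93, -13*0) - 1*(-20770) = -1/35 - 1*(-20770) = -1/35 + 20770 = 726949/35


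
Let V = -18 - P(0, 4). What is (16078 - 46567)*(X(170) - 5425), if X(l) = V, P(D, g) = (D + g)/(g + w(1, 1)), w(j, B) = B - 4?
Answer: 166073583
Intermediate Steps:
w(j, B) = -4 + B
P(D, g) = (D + g)/(-3 + g) (P(D, g) = (D + g)/(g + (-4 + 1)) = (D + g)/(g - 3) = (D + g)/(-3 + g))
V = -22 (V = -18 - (0 + 4)/(-3 + 4) = -18 - 4/1 = -18 - 4 = -22)
X(l) = -22
(16078 - 46567)*(X(170) - 5425) = (16078 - 46567)*(-22 - 5425) = -30489*(-5447) = 166073583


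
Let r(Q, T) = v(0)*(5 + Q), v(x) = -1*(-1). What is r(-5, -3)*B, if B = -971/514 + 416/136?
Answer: 0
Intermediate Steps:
v(x) = 1
r(Q, T) = 5 + Q (r(Q, T) = 1*(5 + Q) = 5 + Q)
B = 10221/8738 (B = -971*1/514 + 416*(1/136) = -971/514 + 52/17 = 10221/8738 ≈ 1.1697)
r(-5, -3)*B = (5 - 5)*(10221/8738) = 0*(10221/8738) = 0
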